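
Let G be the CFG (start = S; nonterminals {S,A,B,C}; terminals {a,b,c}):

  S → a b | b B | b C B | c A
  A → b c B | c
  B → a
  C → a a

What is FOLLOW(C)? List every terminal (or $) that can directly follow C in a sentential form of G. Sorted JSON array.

Compute FIRST by fixpoint:
iter 1:
  A via A→b c B: +{b}
  A via A→c: +{c}
  B via B→a: +{a}
  C via C→a a: +{a}
  S via S→a b: +{a}
  S via S→b B: +{b}
  S via S→c A: +{c}
  S: {a,b,c}  A: {b,c}  B: {a}  C: {a}
iter 2: (no change)
  S: {a,b,c}  A: {b,c}  B: {a}  C: {a}

FOLLOW sets:
seed FOLLOW(S) with $
pass 1:
  S→b B: FOLLOW(B) ⊇ FOLLOW(S) ⊇ {$}; new: +{$}
  S→b C B: FOLLOW(C) ⊇ FIRST(B) = {a}; new: +{a}
  S→c A: FOLLOW(A) ⊇ FOLLOW(S) ⊇ {$}; new: +{$}
  FOLLOW[S]={$}  FOLLOW[A]={$}  FOLLOW[B]={$}  FOLLOW[C]={a}
pass 2: done
  FOLLOW[S]={$}  FOLLOW[A]={$}  FOLLOW[B]={$}  FOLLOW[C]={a}

FOLLOW(C) = ["a"]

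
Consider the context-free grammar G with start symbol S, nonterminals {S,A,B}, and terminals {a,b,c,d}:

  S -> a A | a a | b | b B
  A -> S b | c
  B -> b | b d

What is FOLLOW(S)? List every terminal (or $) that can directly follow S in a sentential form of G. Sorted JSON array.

FIRST iteration:
pass 1:
  A via A→c: +{c}
  B via B→b: +{b}
  S via S→a A: +{a}
  S via S→b: +{b}
  FIRST(S)={a,b}  FIRST(A)={c}  FIRST(B)={b}
pass 2:
  A via A→S b: +{a,b}
  FIRST(S)={a,b}  FIRST(A)={a,b,c}  FIRST(B)={b}
pass 3: — fixpoint
  FIRST(S)={a,b}  FIRST(A)={a,b,c}  FIRST(B)={b}

Compute FOLLOW by fixpoint:
FOLLOW(S) := {$}
[1]
  A→S b: FOLLOW(S) ⊇ FIRST(b) = {b}; new: +{b}
  S→a A: FOLLOW(A) ⊇ FOLLOW(S) ⊇ {$,b}; new: +{$,b}
  S→b B: FOLLOW(B) ⊇ FOLLOW(S) ⊇ {$,b}; new: +{$,b}
  S: {$,b}  A: {$,b}  B: {$,b}
[2] (stable)
  S: {$,b}  A: {$,b}  B: {$,b}

FOLLOW(S) = ["$", "b"]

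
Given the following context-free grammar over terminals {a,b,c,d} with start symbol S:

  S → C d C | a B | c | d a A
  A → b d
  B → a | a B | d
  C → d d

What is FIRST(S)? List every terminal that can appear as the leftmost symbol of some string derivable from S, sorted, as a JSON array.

FIRST iteration:
iter 1:
  A via A→b d: +{b}
  B via B→a: +{a}
  B via B→d: +{d}
  C via C→d d: +{d}
  S via S→C d C: +{d}
  S via S→a B: +{a}
  S via S→c: +{c}
  FIRST[S]={a,c,d}  FIRST[A]={b}  FIRST[B]={a,d}  FIRST[C]={d}
iter 2: — fixpoint
  FIRST[S]={a,c,d}  FIRST[A]={b}  FIRST[B]={a,d}  FIRST[C]={d}

FIRST(S) = ["a", "c", "d"]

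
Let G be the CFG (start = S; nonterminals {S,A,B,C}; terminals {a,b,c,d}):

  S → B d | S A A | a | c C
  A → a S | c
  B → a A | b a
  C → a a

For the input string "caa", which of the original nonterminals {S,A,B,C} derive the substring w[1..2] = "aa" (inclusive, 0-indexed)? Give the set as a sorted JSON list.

Convert to CNF:
  S -> B T2 | S X4 | T3 C | a
  A -> T0 S | c
  B -> T0 A | T1 T0
  C -> T0 T0
  T0 -> a
  T1 -> b
  T2 -> d
  T3 -> c
  X4 -> A A

CYK fill (cells [i..j] with 1 ≤ i ≤ j ≤ 2 only):
  cell(1,1) a: {S,T0}  orig:{S}
  cell(2,2) a: {S,T0}  orig:{S}
  cell(1,2) aa: {A,C}

Original NTs in T[1,2] deriving "aa": ["A", "C"]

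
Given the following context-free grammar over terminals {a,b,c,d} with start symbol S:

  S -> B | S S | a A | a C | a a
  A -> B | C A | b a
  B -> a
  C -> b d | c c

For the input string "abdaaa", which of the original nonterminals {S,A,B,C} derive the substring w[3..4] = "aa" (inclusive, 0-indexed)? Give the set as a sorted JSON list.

Convert to CNF:
  S -> S S | T1 A | T1 C | T1 T1 | a
  A -> C A | T0 T1 | a
  B -> a
  C -> T0 T2 | T3 T3
  T0 -> b
  T1 -> a
  T2 -> d
  T3 -> c

CYK table (by increasing span) (cells [i..j] with 3 ≤ i ≤ j ≤ 4 only):
  cell(3,3) a: {A,B,S,T1}  orig:{A,B,S}
  cell(4,4) a: {A,B,S,T1}  orig:{A,B,S}
  cell(3,4) aa: {S}

Original NTs in T[3,4] deriving "aa": ["S"]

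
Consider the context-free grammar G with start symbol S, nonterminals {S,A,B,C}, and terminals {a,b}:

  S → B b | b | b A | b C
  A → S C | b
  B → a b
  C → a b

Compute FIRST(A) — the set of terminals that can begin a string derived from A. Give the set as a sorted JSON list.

Compute FIRST by fixpoint:
iter 1:
  A via A→b: +{b}
  B via B→a b: +{a}
  C via C→a b: +{a}
  S via S→B b: +{a}
  S via S→b: +{b}
  FIRST[S]={a,b}  FIRST[A]={b}  FIRST[B]={a}  FIRST[C]={a}
iter 2:
  A via A→S C: +{a}
  FIRST[S]={a,b}  FIRST[A]={a,b}  FIRST[B]={a}  FIRST[C]={a}
iter 3: done
  FIRST[S]={a,b}  FIRST[A]={a,b}  FIRST[B]={a}  FIRST[C]={a}

FIRST(A) = ["a", "b"]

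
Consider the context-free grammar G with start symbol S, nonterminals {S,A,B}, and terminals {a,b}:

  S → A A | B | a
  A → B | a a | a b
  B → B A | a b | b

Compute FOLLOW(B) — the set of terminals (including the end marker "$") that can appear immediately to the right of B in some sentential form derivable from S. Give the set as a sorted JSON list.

Compute FIRST by fixpoint:
round 1:
  A via A→a a: +{a}
  B via B→a b: +{a}
  B via B→b: +{b}
  S via S→A A: +{a}
  S via S→B: +{b}
  FIRST(S)={a,b}  FIRST(A)={a}  FIRST(B)={a,b}
round 2:
  A via A→B: +{b}
  FIRST(S)={a,b}  FIRST(A)={a,b}  FIRST(B)={a,b}
round 3: done
  FIRST(S)={a,b}  FIRST(A)={a,b}  FIRST(B)={a,b}

FOLLOW sets:
FOLLOW(S) := {$}
iter 1:
  B→B A: FOLLOW(B) ⊇ FIRST(A) = {a,b}; new: +{a,b}
  B→B A: FOLLOW(A) ⊇ FOLLOW(B) ⊇ {a,b}; new: +{a,b}
  S→A A: FOLLOW(A) ⊇ FOLLOW(S) ⊇ {$}; new: +{$}
  S→B: FOLLOW(B) ⊇ FOLLOW(S) ⊇ {$}; new: +{$}
  FOLLOW[S]={$}  FOLLOW[A]={$,a,b}  FOLLOW[B]={$,a,b}
iter 2: — fixpoint
  FOLLOW[S]={$}  FOLLOW[A]={$,a,b}  FOLLOW[B]={$,a,b}

FOLLOW(B) = ["$", "a", "b"]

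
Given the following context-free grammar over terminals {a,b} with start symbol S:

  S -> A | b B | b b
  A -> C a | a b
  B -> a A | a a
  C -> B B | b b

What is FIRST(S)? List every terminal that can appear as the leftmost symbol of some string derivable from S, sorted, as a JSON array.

FIRST iteration:
pass 1:
  A via A→a b: +{a}
  B via B→a A: +{a}
  C via C→B B: +{a}
  C via C→b b: +{b}
  S via S→A: +{a}
  S via S→b B: +{b}
  FIRST(S)={a,b}  FIRST(A)={a}  FIRST(B)={a}  FIRST(C)={a,b}
pass 2:
  A via A→C a: +{b}
  FIRST(S)={a,b}  FIRST(A)={a,b}  FIRST(B)={a}  FIRST(C)={a,b}
pass 3: done
  FIRST(S)={a,b}  FIRST(A)={a,b}  FIRST(B)={a}  FIRST(C)={a,b}

FIRST(S) = ["a", "b"]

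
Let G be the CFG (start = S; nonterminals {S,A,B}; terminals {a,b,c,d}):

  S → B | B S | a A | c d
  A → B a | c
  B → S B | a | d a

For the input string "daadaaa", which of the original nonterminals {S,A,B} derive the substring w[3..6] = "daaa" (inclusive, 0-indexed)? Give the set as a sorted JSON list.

CNF form of G:
  S -> B S | S B | T0 A | T1 T0 | T2 T1 | a
  A -> B T0 | c
  B -> S B | T1 T0 | a
  T0 -> a
  T1 -> d
  T2 -> c

CYK table (by increasing span) (cells [i..j] with 3 ≤ i ≤ j ≤ 6 only):
  cell(3,3) d: {T1}  orig:{}
  cell(4,4) a: {B,S,T0}  orig:{B,S}
  cell(5,5) a: {B,S,T0}  orig:{B,S}
  cell(6,6) a: {B,S,T0}  orig:{B,S}
  cell(3,4) da: {B,S}
  cell(4,5) aa: {A,B,S}
  cell(5,6) aa: {A,B,S}
  cell(3,5) daa: {A,B,S}
  cell(4,6) aaa: {A,B,S}
  cell(3,6) daaa: {A,B,S}

Original NTs in T[3,6] deriving "daaa": ["A", "B", "S"]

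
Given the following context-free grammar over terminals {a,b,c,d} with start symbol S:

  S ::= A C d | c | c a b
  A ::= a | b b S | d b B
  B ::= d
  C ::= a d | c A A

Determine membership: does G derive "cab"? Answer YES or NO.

Convert to CNF:
  S -> A X7 | T3 X8 | c
  A -> T0 X4 | T1 X5 | a
  B -> d
  C -> T2 T1 | T3 X6
  T0 -> b
  T1 -> d
  T2 -> a
  T3 -> c
  X4 -> T0 S
  X5 -> T0 B
  X6 -> A A
  X7 -> C T1
  X8 -> T2 T0

CYK table (by increasing span):
  T[0,0] 'c' = {S,T3}  orig:{S}
  T[1,1] 'a' = {A,T2}  orig:{A}
  T[2,2] 'b' = {T0}  orig:{}
  T[0,1] 'ca' = ∅
  T[1,2] 'ab' = {X8}  orig:{}
  T[0,2] 'cab' = {S}

S ∈ T[0,2] ⇒ YES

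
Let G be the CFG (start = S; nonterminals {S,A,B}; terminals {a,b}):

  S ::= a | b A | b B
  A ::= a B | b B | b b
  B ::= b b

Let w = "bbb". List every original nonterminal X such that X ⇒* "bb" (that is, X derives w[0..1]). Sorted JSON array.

CNF form of G:
  S -> T1 A | T1 B | a
  A -> T0 B | T1 B | T1 T1
  B -> T1 T1
  T0 -> a
  T1 -> b

CYK fill, restricted to cells inside w[0..1]:
  [0..0]={T1}  "b"  orig:{}
  [1..1]={T1}  "b"  orig:{}
  [0..1]={A,B}  "bb"

Original NTs in T[0,1] deriving "bb": ["A", "B"]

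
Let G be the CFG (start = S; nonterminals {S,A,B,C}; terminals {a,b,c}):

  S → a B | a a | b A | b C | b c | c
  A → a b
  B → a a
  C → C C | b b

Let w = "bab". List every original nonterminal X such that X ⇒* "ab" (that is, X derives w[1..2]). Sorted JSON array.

Convert to CNF:
  S -> T0 B | T0 T0 | T1 A | T1 C | T1 T2 | c
  A -> T0 T1
  B -> T0 T0
  C -> C C | T1 T1
  T0 -> a
  T1 -> b
  T2 -> c

Fill CYK table bottom-up, restricted to cells inside w[1..2]:
  T[1,1] 'a' = {T0}  orig:{}
  T[2,2] 'b' = {T1}  orig:{}
  T[1,2] 'ab' = {A}

Original NTs in T[1,2] deriving "ab": ["A"]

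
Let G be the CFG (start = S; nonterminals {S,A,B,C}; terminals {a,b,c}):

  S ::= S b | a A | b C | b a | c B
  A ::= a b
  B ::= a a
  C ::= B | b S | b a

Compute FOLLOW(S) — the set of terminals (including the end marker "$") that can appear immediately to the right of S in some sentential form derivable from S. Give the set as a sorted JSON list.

FIRST sets, iterate to fixpoint:
pass 1:
  A via A→a b: +{a}
  B via B→a a: +{a}
  C via C→B: +{a}
  C via C→b S: +{b}
  S via S→a A: +{a}
  S via S→b C: +{b}
  S via S→c B: +{c}
  S: {a,b,c}  A: {a}  B: {a}  C: {a,b}
pass 2: (stable)
  S: {a,b,c}  A: {a}  B: {a}  C: {a,b}

FOLLOW sets:
initialize: $ ∈ FOLLOW(S)
iter 1:
  S→S b: FOLLOW(S) ⊇ FIRST(b) = {b}; new: +{b}
  S→a A: FOLLOW(A) ⊇ FOLLOW(S) ⊇ {$,b}; new: +{$,b}
  S→b C: FOLLOW(C) ⊇ FOLLOW(S) ⊇ {$,b}; new: +{$,b}
  S→c B: FOLLOW(B) ⊇ FOLLOW(S) ⊇ {$,b}; new: +{$,b}
  FOLLOW(S)={$,b}  FOLLOW(A)={$,b}  FOLLOW(B)={$,b}  FOLLOW(C)={$,b}
iter 2: done
  FOLLOW(S)={$,b}  FOLLOW(A)={$,b}  FOLLOW(B)={$,b}  FOLLOW(C)={$,b}

FOLLOW(S) = ["$", "b"]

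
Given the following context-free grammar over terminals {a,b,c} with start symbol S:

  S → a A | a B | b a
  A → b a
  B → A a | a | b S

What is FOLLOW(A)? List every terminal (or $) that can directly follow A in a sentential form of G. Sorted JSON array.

FIRST iteration:
round 1:
  A via A→b a: +{b}
  B via B→A a: +{b}
  B via B→a: +{a}
  S via S→a A: +{a}
  S via S→b a: +{b}
  FIRST(S)={a,b}  FIRST(A)={b}  FIRST(B)={a,b}
round 2: (stable)
  FIRST(S)={a,b}  FIRST(A)={b}  FIRST(B)={a,b}

Compute FOLLOW by fixpoint:
FOLLOW(S) := {$}
round 1:
  B→A a: FOLLOW(A) ⊇ FIRST(a) = {a}; new: +{a}
  S→a A: FOLLOW(A) ⊇ FOLLOW(S) ⊇ {$}; new: +{$}
  S→a B: FOLLOW(B) ⊇ FOLLOW(S) ⊇ {$}; new: +{$}
  S: {$}  A: {$,a}  B: {$}
round 2: — fixpoint
  S: {$}  A: {$,a}  B: {$}

FOLLOW(A) = ["$", "a"]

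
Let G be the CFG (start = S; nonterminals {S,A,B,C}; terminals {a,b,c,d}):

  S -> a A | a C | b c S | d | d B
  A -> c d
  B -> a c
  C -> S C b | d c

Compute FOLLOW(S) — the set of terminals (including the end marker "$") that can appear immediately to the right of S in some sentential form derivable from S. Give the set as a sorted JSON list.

Compute FIRST by fixpoint:
iter 1:
  A via A→c d: +{c}
  B via B→a c: +{a}
  C via C→d c: +{d}
  S via S→a A: +{a}
  S via S→b c S: +{b}
  S via S→d: +{d}
  S: {a,b,d}  A: {c}  B: {a}  C: {d}
iter 2:
  C via C→S C b: +{a,b}
  S: {a,b,d}  A: {c}  B: {a}  C: {a,b,d}
iter 3: (stable)
  S: {a,b,d}  A: {c}  B: {a}  C: {a,b,d}

FOLLOW iteration:
seed FOLLOW(S) with $
pass 1:
  C→S C b: FOLLOW(S) ⊇ FIRST(C) = {a,b,d}; new: +{a,b,d}
  C→S C b: FOLLOW(C) ⊇ FIRST(b) = {b}; new: +{b}
  S→a A: FOLLOW(A) ⊇ FOLLOW(S) ⊇ {$,a,b,d}; new: +{$,a,b,d}
  S→a C: FOLLOW(C) ⊇ FOLLOW(S) ⊇ {$,a,b,d}; new: +{$,a,d}
  S→d B: FOLLOW(B) ⊇ FOLLOW(S) ⊇ {$,a,b,d}; new: +{$,a,b,d}
  FOLLOW(S)={$,a,b,d}  FOLLOW(A)={$,a,b,d}  FOLLOW(B)={$,a,b,d}  FOLLOW(C)={$,a,b,d}
pass 2: done
  FOLLOW(S)={$,a,b,d}  FOLLOW(A)={$,a,b,d}  FOLLOW(B)={$,a,b,d}  FOLLOW(C)={$,a,b,d}

FOLLOW(S) = ["$", "a", "b", "d"]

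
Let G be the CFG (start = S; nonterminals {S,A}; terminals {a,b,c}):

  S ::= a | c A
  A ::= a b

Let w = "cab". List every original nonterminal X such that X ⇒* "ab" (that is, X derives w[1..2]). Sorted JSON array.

CNF form of G:
  S -> T2 A | a
  A -> T0 T1
  T0 -> a
  T1 -> b
  T2 -> c

CYK fill — only the sub-triangle for w[1..2]:
  cell(1,1) a: {S,T0}  orig:{S}
  cell(2,2) b: {T1}  orig:{}
  cell(1,2) ab: {A}

Original NTs in T[1,2] deriving "ab": ["A"]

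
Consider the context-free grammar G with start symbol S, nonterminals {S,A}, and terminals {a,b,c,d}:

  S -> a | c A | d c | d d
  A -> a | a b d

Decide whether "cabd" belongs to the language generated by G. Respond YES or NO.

Convert to CNF:
  S -> T2 T2 | T2 T3 | T3 A | a
  A -> T0 X4 | a
  T0 -> a
  T1 -> b
  T2 -> d
  T3 -> c
  X4 -> T1 T2

Fill CYK table bottom-up:
  [0..0]={T3}  "c"  orig:{}
  [1..1]={A,S,T0}  "a"  orig:{A,S}
  [2..2]={T1}  "b"  orig:{}
  [3..3]={T2}  "d"  orig:{}
  [0..1]={S}  "ca"
  [1..2]=∅  "ab"
  [2..3]={X4}  "bd"  orig:{}
  [0..2]=∅  "cab"
  [1..3]={A}  "abd"
  [0..3]={S}  "cabd"

S ∈ T[0,3] ⇒ YES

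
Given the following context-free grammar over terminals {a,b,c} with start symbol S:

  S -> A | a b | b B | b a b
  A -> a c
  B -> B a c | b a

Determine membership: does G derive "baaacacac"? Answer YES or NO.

CNF form of G:
  S -> T0 T1 | T0 T2 | T2 B | T2 X4
  A -> T0 T1
  B -> B X3 | T2 T0
  T0 -> a
  T1 -> c
  T2 -> b
  X3 -> T0 T1
  X4 -> T0 T2

CYK fill:
  T[0,0] 'b' = {T2}  orig:{}
  T[1,1] 'a' = {T0}  orig:{}
  T[2,2] 'a' = {T0}  orig:{}
  T[3,3] 'a' = {T0}  orig:{}
  T[4,4] 'c' = {T1}  orig:{}
  T[5,5] 'a' = {T0}  orig:{}
  T[6,6] 'c' = {T1}  orig:{}
  T[7,7] 'a' = {T0}  orig:{}
  T[8,8] 'c' = {T1}  orig:{}
  T[0,1] 'ba' = {B}
  T[1,2] 'aa' = ∅
  T[2,3] 'aa' = ∅
  T[3,4] 'ac' = {A,S,X3}  orig:{A,S}
  T[4,5] 'ca' = ∅
  T[5,6] 'ac' = {A,S,X3}  orig:{A,S}
  T[6,7] 'ca' = ∅
  T[7,8] 'ac' = {A,S,X3}  orig:{A,S}
  T[0,2] 'baa' = ∅
  T[1,3] 'aaa' = ∅
  T[2,4] 'aac' = ∅
  T[3,5] 'aca' = ∅
  T[4,6] 'cac' = ∅
  T[5,7] 'aca' = ∅
  T[6,8] 'cac' = ∅
  T[0,3] 'baaa' = ∅
  T[1,4] 'aaac' = ∅
  T[2,5] 'aaca' = ∅
  T[3,6] 'acac' = ∅
  T[4,7] 'caca' = ∅
  T[5,8] 'acac' = ∅
  T[0,4] 'baaac' = ∅
  T[1,5] 'aaaca' = ∅
  T[2,6] 'aacac' = ∅
  T[3,7] 'acaca' = ∅
  T[4,8] 'cacac' = ∅
  T[0,5] 'baaaca' = ∅
  T[1,6] 'aaacac' = ∅
  T[2,7] 'aacaca' = ∅
  T[3,8] 'acacac' = ∅
  T[0,6] 'baaacac' = ∅
  T[1,7] 'aaacaca' = ∅
  T[2,8] 'aacacac' = ∅
  T[0,7] 'baaacaca' = ∅
  T[1,8] 'aaacacac' = ∅
  T[0,8] 'baaacacac' = ∅

S ∉ T[0,8] ⇒ NO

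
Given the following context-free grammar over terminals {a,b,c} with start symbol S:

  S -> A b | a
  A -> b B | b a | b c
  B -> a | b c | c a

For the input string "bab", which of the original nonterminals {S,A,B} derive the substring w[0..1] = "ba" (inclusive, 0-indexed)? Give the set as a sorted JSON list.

Convert to CNF:
  S -> A T0 | a
  A -> T0 B | T0 T1 | T0 T2
  B -> T0 T2 | T2 T1 | a
  T0 -> b
  T1 -> a
  T2 -> c

CYK fill, restricted to cells inside w[0..1]:
  T[0,0] 'b' = {T0}  orig:{}
  T[1,1] 'a' = {B,S,T1}  orig:{B,S}
  T[0,1] 'ba' = {A}

Original NTs in T[0,1] deriving "ba": ["A"]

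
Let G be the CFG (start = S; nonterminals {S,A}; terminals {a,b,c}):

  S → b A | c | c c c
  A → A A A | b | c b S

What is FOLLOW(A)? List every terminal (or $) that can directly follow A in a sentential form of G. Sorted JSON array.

FIRST sets, iterate to fixpoint:
pass 1:
  A via A→b: +{b}
  A via A→c b S: +{c}
  S via S→b A: +{b}
  S via S→c: +{c}
  S: {b,c}  A: {b,c}
pass 2: — fixpoint
  S: {b,c}  A: {b,c}

FOLLOW sets:
seed FOLLOW(S) with $
round 1:
  A→A A A: FOLLOW(A) ⊇ FIRST(A) = {b,c}; new: +{b,c}
  A→c b S: FOLLOW(S) ⊇ FOLLOW(A) ⊇ {b,c}; new: +{b,c}
  S→b A: FOLLOW(A) ⊇ FOLLOW(S) ⊇ {$,b,c}; new: +{$}
  FOLLOW[S]={$,b,c}  FOLLOW[A]={$,b,c}
round 2: (no change)
  FOLLOW[S]={$,b,c}  FOLLOW[A]={$,b,c}

FOLLOW(A) = ["$", "b", "c"]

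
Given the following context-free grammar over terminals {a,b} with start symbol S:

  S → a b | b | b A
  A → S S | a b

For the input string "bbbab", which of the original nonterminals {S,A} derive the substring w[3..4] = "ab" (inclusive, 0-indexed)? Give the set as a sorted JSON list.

CNF form of G:
  S -> T0 T1 | T1 A | b
  A -> S S | T0 T1
  T0 -> a
  T1 -> b

CYK table (by increasing span) (cells [i..j] with 3 ≤ i ≤ j ≤ 4 only):
  cell(3,3) a: {T0}  orig:{}
  cell(4,4) b: {S,T1}  orig:{S}
  cell(3,4) ab: {A,S}

Original NTs in T[3,4] deriving "ab": ["A", "S"]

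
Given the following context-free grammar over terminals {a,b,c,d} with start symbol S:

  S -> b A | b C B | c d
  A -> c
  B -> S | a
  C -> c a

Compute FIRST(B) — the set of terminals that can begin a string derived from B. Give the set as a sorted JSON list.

FIRST sets, iterate to fixpoint:
round 1:
  A via A→c: +{c}
  B via B→a: +{a}
  C via C→c a: +{c}
  S via S→b A: +{b}
  S via S→c d: +{c}
  FIRST(S)={b,c}  FIRST(A)={c}  FIRST(B)={a}  FIRST(C)={c}
round 2:
  B via B→S: +{b,c}
  FIRST(S)={b,c}  FIRST(A)={c}  FIRST(B)={a,b,c}  FIRST(C)={c}
round 3: (no change)
  FIRST(S)={b,c}  FIRST(A)={c}  FIRST(B)={a,b,c}  FIRST(C)={c}

FIRST(B) = ["a", "b", "c"]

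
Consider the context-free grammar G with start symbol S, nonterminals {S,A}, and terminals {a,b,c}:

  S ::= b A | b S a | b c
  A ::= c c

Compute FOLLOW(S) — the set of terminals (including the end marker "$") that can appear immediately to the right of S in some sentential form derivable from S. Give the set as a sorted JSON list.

FIRST sets, iterate to fixpoint:
round 1:
  A via A→c c: +{c}
  S via S→b A: +{b}
  S: {b}  A: {c}
round 2: — fixpoint
  S: {b}  A: {c}

Compute FOLLOW by fixpoint:
seed FOLLOW(S) with $
[1]
  S→b A: FOLLOW(A) ⊇ FOLLOW(S) ⊇ {$}; new: +{$}
  S→b S a: FOLLOW(S) ⊇ FIRST(a) = {a}; new: +{a}
  FOLLOW(S)={$,a}  FOLLOW(A)={$}
[2]
  S→b A: FOLLOW(A) ⊇ FOLLOW(S) ⊇ {$,a}; new: +{a}
  FOLLOW(S)={$,a}  FOLLOW(A)={$,a}
[3] done
  FOLLOW(S)={$,a}  FOLLOW(A)={$,a}

FOLLOW(S) = ["$", "a"]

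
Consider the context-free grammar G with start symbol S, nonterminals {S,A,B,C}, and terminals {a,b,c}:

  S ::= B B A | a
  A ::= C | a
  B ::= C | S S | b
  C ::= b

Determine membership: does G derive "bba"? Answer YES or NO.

Convert to CNF:
  S -> B X0 | a
  A -> a | b
  B -> S S | b
  C -> b
  X0 -> B A

CYK table (by increasing span):
  [0..0]={A,B,C}  "b"
  [1..1]={A,B,C}  "b"
  [2..2]={A,S}  "a"
  [0..1]={X0}  "bb"  orig:{}
  [1..2]={X0}  "ba"  orig:{}
  [0..2]={S}  "bba"

S ∈ T[0,2] ⇒ YES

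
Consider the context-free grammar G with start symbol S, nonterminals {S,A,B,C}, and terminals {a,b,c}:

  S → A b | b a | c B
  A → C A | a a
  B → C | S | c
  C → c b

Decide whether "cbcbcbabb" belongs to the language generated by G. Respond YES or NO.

CNF form of G:
  S -> A T1 | T1 T0 | T2 B
  A -> C A | T0 T0
  B -> A T1 | T1 T0 | T2 B | T2 T1 | c
  C -> T2 T1
  T0 -> a
  T1 -> b
  T2 -> c

CYK table (by increasing span):
  [0..0]={B,T2}  "c"  orig:{B}
  [1..1]={T1}  "b"  orig:{}
  [2..2]={B,T2}  "c"  orig:{B}
  [3..3]={T1}  "b"  orig:{}
  [4..4]={B,T2}  "c"  orig:{B}
  [5..5]={T1}  "b"  orig:{}
  [6..6]={T0}  "a"  orig:{}
  [7..7]={T1}  "b"  orig:{}
  [8..8]={T1}  "b"  orig:{}
  [0..1]={B,C}  "cb"
  [1..2]=∅  "bc"
  [2..3]={B,C}  "cb"
  [3..4]=∅  "bc"
  [4..5]={B,C}  "cb"
  [5..6]={B,S}  "ba"
  [6..7]=∅  "ab"
  [7..8]=∅  "bb"
  [0..2]=∅  "cbc"
  [1..3]=∅  "bcb"
  [2..4]=∅  "cbc"
  [3..5]=∅  "bcb"
  [4..6]={B,S}  "cba"
  [5..7]=∅  "bab"
  [6..8]=∅  "abb"
  [0..3]=∅  "cbcb"
  [1..4]=∅  "bcbc"
  [2..5]=∅  "cbcb"
  [3..6]=∅  "bcba"
  [4..7]=∅  "cbab"
  [5..8]=∅  "babb"
  [0..4]=∅  "cbcbc"
  [1..5]=∅  "bcbcb"
  [2..6]=∅  "cbcba"
  [3..7]=∅  "bcbab"
  [4..8]=∅  "cbabb"
  [0..5]=∅  "cbcbcb"
  [1..6]=∅  "bcbcba"
  [2..7]=∅  "cbcbab"
  [3..8]=∅  "bcbabb"
  [0..6]=∅  "cbcbcba"
  [1..7]=∅  "bcbcbab"
  [2..8]=∅  "cbcbabb"
  [0..7]=∅  "cbcbcbab"
  [1..8]=∅  "bcbcbabb"
  [0..8]=∅  "cbcbcbabb"

S ∉ T[0,8] ⇒ NO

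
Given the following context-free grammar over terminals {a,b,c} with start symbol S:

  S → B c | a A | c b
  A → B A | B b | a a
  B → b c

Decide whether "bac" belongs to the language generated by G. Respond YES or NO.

CNF form of G:
  S -> B T2 | T1 A | T2 T0
  A -> B A | B T0 | T1 T1
  B -> T0 T2
  T0 -> b
  T1 -> a
  T2 -> c

Fill CYK table bottom-up:
  cell(0,0) b: {T0}  orig:{}
  cell(1,1) a: {T1}  orig:{}
  cell(2,2) c: {T2}  orig:{}
  cell(0,1) ba: ∅
  cell(1,2) ac: ∅
  cell(0,2) bac: ∅

S ∉ T[0,2] ⇒ NO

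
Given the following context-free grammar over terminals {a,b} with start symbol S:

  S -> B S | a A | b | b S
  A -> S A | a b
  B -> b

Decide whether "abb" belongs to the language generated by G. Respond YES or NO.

Convert to CNF:
  S -> B S | T0 A | T1 S | b
  A -> S A | T0 T1
  B -> b
  T0 -> a
  T1 -> b

Fill CYK table bottom-up:
  T[0,0] 'a' = {T0}  orig:{}
  T[1,1] 'b' = {B,S,T1}  orig:{B,S}
  T[2,2] 'b' = {B,S,T1}  orig:{B,S}
  T[0,1] 'ab' = {A}
  T[1,2] 'bb' = {S}
  T[0,2] 'abb' = ∅

S ∉ T[0,2] ⇒ NO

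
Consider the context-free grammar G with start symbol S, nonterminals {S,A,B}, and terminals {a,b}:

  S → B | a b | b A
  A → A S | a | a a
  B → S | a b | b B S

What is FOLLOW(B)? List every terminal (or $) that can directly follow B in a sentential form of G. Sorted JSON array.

FIRST iteration:
iter 1:
  A via A→a: +{a}
  B via B→a b: +{a}
  B via B→b B S: +{b}
  S via S→B: +{a,b}
  FIRST[S]={a,b}  FIRST[A]={a}  FIRST[B]={a,b}
iter 2: (stable)
  FIRST[S]={a,b}  FIRST[A]={a}  FIRST[B]={a,b}

FOLLOW iteration:
FOLLOW(S) := {$}
round 1:
  A→A S: FOLLOW(A) ⊇ FIRST(S) = {a,b}; new: +{a,b}
  A→A S: FOLLOW(S) ⊇ FOLLOW(A) ⊇ {a,b}; new: +{a,b}
  B→b B S: FOLLOW(B) ⊇ FIRST(S) = {a,b}; new: +{a,b}
  S→B: FOLLOW(B) ⊇ FOLLOW(S) ⊇ {$,a,b}; new: +{$}
  S→b A: FOLLOW(A) ⊇ FOLLOW(S) ⊇ {$,a,b}; new: +{$}
  S: {$,a,b}  A: {$,a,b}  B: {$,a,b}
round 2: (no change)
  S: {$,a,b}  A: {$,a,b}  B: {$,a,b}

FOLLOW(B) = ["$", "a", "b"]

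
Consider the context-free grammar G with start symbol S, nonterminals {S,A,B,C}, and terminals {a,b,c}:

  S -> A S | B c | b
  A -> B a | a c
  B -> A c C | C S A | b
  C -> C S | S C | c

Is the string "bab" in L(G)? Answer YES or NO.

CNF form of G:
  S -> A S | B T1 | b
  A -> B T0 | T0 T1
  B -> A X2 | C X3 | b
  C -> C S | S C | c
  T0 -> a
  T1 -> c
  X2 -> T1 C
  X3 -> S A

Fill CYK table bottom-up:
  cell(0,0) b: {B,S}
  cell(1,1) a: {T0}  orig:{}
  cell(2,2) b: {B,S}
  cell(0,1) ba: {A}
  cell(1,2) ab: ∅
  cell(0,2) bab: {S}

S ∈ T[0,2] ⇒ YES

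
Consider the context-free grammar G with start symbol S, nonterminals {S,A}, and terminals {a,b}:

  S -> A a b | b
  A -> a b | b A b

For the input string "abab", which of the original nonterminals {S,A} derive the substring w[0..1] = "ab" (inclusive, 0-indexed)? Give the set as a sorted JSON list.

Convert to CNF:
  S -> A X3 | b
  A -> T0 T1 | T1 X2
  T0 -> a
  T1 -> b
  X2 -> A T1
  X3 -> T0 T1

CYK table (by increasing span), restricted to cells inside w[0..1]:
  [0..0]={T0}  "a"  orig:{}
  [1..1]={S,T1}  "b"  orig:{S}
  [0..1]={A,X3}  "ab"  orig:{A}

Original NTs in T[0,1] deriving "ab": ["A"]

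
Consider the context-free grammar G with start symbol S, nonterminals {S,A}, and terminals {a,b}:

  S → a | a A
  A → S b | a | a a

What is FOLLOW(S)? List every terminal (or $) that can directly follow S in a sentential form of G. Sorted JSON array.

FIRST sets, iterate to fixpoint:
round 1:
  A via A→a: +{a}
  S via S→a: +{a}
  S: {a}  A: {a}
round 2: (stable)
  S: {a}  A: {a}

FOLLOW iteration:
FOLLOW(S) := {$}
pass 1:
  A→S b: FOLLOW(S) ⊇ FIRST(b) = {b}; new: +{b}
  S→a A: FOLLOW(A) ⊇ FOLLOW(S) ⊇ {$,b}; new: +{$,b}
  FOLLOW(S)={$,b}  FOLLOW(A)={$,b}
pass 2: done
  FOLLOW(S)={$,b}  FOLLOW(A)={$,b}

FOLLOW(S) = ["$", "b"]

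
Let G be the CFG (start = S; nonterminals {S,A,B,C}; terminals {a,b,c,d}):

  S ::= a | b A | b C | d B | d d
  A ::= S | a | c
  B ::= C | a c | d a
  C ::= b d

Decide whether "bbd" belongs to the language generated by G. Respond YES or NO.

Convert to CNF:
  S -> T0 A | T0 C | T1 B | T1 T1 | a
  A -> T0 A | T0 C | T1 B | T1 T1 | a | c
  B -> T0 T1 | T1 T2 | T2 T3
  C -> T0 T1
  T0 -> b
  T1 -> d
  T2 -> a
  T3 -> c

Fill CYK table bottom-up:
  cell(0,0) b: {T0}  orig:{}
  cell(1,1) b: {T0}  orig:{}
  cell(2,2) d: {T1}  orig:{}
  cell(0,1) bb: ∅
  cell(1,2) bd: {B,C}
  cell(0,2) bbd: {A,S}

S ∈ T[0,2] ⇒ YES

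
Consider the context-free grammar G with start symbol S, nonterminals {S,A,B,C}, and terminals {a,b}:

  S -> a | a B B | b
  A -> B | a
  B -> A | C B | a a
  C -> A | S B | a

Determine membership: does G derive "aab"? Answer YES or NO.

CNF form of G:
  S -> T0 X1 | a | b
  A -> C B | T0 T0 | a
  B -> C B | T0 T0 | a
  C -> C B | S B | T0 T0 | a
  T0 -> a
  X1 -> B B

Fill CYK table bottom-up:
  cell(0,0) a: {A,B,C,S,T0}  orig:{A,B,C,S}
  cell(1,1) a: {A,B,C,S,T0}  orig:{A,B,C,S}
  cell(2,2) b: {S}
  cell(0,1) aa: {A,B,C,X1}  orig:{A,B,C}
  cell(1,2) ab: ∅
  cell(0,2) aab: ∅

S ∉ T[0,2] ⇒ NO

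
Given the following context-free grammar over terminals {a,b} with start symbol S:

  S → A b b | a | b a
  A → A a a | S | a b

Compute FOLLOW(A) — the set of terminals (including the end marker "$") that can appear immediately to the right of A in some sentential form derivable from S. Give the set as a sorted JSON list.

FIRST sets, iterate to fixpoint:
iter 1:
  A via A→a b: +{a}
  S via S→A b b: +{a}
  S via S→b a: +{b}
  S: {a,b}  A: {a}
iter 2:
  A via A→S: +{b}
  S: {a,b}  A: {a,b}
iter 3: (no change)
  S: {a,b}  A: {a,b}

Compute FOLLOW by fixpoint:
seed FOLLOW(S) with $
iter 1:
  A→A a a: FOLLOW(A) ⊇ FIRST(a) = {a}; new: +{a}
  A→S: FOLLOW(S) ⊇ FOLLOW(A) ⊇ {a}; new: +{a}
  S→A b b: FOLLOW(A) ⊇ FIRST(b) = {b}; new: +{b}
  FOLLOW(S)={$,a}  FOLLOW(A)={a,b}
iter 2:
  A→S: FOLLOW(S) ⊇ FOLLOW(A) ⊇ {a,b}; new: +{b}
  FOLLOW(S)={$,a,b}  FOLLOW(A)={a,b}
iter 3: (no change)
  FOLLOW(S)={$,a,b}  FOLLOW(A)={a,b}

FOLLOW(A) = ["a", "b"]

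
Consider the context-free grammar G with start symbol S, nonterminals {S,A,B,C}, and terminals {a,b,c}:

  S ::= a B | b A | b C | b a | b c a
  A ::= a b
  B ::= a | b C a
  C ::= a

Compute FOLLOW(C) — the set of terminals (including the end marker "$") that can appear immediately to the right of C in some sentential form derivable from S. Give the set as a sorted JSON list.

Compute FIRST by fixpoint:
[1]
  A via A→a b: +{a}
  B via B→a: +{a}
  B via B→b C a: +{b}
  C via C→a: +{a}
  S via S→a B: +{a}
  S via S→b A: +{b}
  FIRST(S)={a,b}  FIRST(A)={a}  FIRST(B)={a,b}  FIRST(C)={a}
[2] done
  FIRST(S)={a,b}  FIRST(A)={a}  FIRST(B)={a,b}  FIRST(C)={a}

FOLLOW sets:
seed FOLLOW(S) with $
[1]
  B→b C a: FOLLOW(C) ⊇ FIRST(a) = {a}; new: +{a}
  S→a B: FOLLOW(B) ⊇ FOLLOW(S) ⊇ {$}; new: +{$}
  S→b A: FOLLOW(A) ⊇ FOLLOW(S) ⊇ {$}; new: +{$}
  S→b C: FOLLOW(C) ⊇ FOLLOW(S) ⊇ {$}; new: +{$}
  S: {$}  A: {$}  B: {$}  C: {$,a}
[2] — fixpoint
  S: {$}  A: {$}  B: {$}  C: {$,a}

FOLLOW(C) = ["$", "a"]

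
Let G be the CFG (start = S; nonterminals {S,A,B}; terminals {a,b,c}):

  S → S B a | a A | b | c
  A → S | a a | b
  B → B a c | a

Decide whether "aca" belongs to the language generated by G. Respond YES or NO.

Convert to CNF:
  S -> S X4 | T0 A | b | c
  A -> S X2 | T0 A | T0 T0 | b | c
  B -> B X3 | a
  T0 -> a
  T1 -> c
  X2 -> B T0
  X3 -> T0 T1
  X4 -> B T0

CYK fill:
  cell(0,0) a: {B,T0}  orig:{B}
  cell(1,1) c: {A,S,T1}  orig:{A,S}
  cell(2,2) a: {B,T0}  orig:{B}
  cell(0,1) ac: {A,S,X3}  orig:{A,S}
  cell(1,2) ca: ∅
  cell(0,2) aca: ∅

S ∉ T[0,2] ⇒ NO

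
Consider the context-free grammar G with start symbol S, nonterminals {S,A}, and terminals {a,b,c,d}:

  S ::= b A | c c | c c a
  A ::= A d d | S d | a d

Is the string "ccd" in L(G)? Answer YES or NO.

CNF form of G:
  S -> T2 A | T3 T3 | T3 X5
  A -> A X4 | S T0 | T1 T0
  T0 -> d
  T1 -> a
  T2 -> b
  T3 -> c
  X4 -> T0 T0
  X5 -> T3 T1

Fill CYK table bottom-up:
  cell(0,0) c: {T3}  orig:{}
  cell(1,1) c: {T3}  orig:{}
  cell(2,2) d: {T0}  orig:{}
  cell(0,1) cc: {S}
  cell(1,2) cd: ∅
  cell(0,2) ccd: {A}

S ∉ T[0,2] ⇒ NO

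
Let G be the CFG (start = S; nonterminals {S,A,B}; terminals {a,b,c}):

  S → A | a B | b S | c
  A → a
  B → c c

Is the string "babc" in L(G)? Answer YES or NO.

CNF form of G:
  S -> T1 B | T2 S | a | c
  A -> a
  B -> T0 T0
  T0 -> c
  T1 -> a
  T2 -> b

Fill CYK table bottom-up:
  cell(0,0) b: {T2}  orig:{}
  cell(1,1) a: {A,S,T1}  orig:{A,S}
  cell(2,2) b: {T2}  orig:{}
  cell(3,3) c: {S,T0}  orig:{S}
  cell(0,1) ba: {S}
  cell(1,2) ab: ∅
  cell(2,3) bc: {S}
  cell(0,2) bab: ∅
  cell(1,3) abc: ∅
  cell(0,3) babc: ∅

S ∉ T[0,3] ⇒ NO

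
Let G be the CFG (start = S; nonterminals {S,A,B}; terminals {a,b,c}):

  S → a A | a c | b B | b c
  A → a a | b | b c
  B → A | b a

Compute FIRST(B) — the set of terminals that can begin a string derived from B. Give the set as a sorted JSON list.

FIRST iteration:
iter 1:
  A via A→a a: +{a}
  A via A→b: +{b}
  B via B→A: +{a,b}
  S via S→a A: +{a}
  S via S→b B: +{b}
  FIRST(S)={a,b}  FIRST(A)={a,b}  FIRST(B)={a,b}
iter 2: — fixpoint
  FIRST(S)={a,b}  FIRST(A)={a,b}  FIRST(B)={a,b}

FIRST(B) = ["a", "b"]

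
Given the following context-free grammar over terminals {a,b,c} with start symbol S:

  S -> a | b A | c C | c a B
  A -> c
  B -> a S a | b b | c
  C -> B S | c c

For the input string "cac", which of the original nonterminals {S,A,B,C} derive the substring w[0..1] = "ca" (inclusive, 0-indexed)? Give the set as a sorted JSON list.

CNF form of G:
  S -> T1 A | T2 C | T2 X4 | a
  A -> c
  B -> T0 X3 | T1 T1 | c
  C -> B S | T2 T2
  T0 -> a
  T1 -> b
  T2 -> c
  X3 -> S T0
  X4 -> T0 B

CYK fill (cells [i..j] with 0 ≤ i ≤ j ≤ 1 only):
  T[0,0] 'c' = {A,B,T2}  orig:{A,B}
  T[1,1] 'a' = {S,T0}  orig:{S}
  T[0,1] 'ca' = {C}

Original NTs in T[0,1] deriving "ca": ["C"]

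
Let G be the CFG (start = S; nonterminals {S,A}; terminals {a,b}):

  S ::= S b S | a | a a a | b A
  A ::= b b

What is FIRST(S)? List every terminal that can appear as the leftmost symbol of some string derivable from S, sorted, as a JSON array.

FIRST sets, iterate to fixpoint:
pass 1:
  A via A→b b: +{b}
  S via S→a: +{a}
  S via S→b A: +{b}
  FIRST(S)={a,b}  FIRST(A)={b}
pass 2: done
  FIRST(S)={a,b}  FIRST(A)={b}

FIRST(S) = ["a", "b"]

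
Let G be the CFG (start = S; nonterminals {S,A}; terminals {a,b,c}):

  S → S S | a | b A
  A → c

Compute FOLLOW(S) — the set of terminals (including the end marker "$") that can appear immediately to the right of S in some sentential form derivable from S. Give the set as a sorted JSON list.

FIRST sets, iterate to fixpoint:
iter 1:
  A via A→c: +{c}
  S via S→a: +{a}
  S via S→b A: +{b}
  S: {a,b}  A: {c}
iter 2: — fixpoint
  S: {a,b}  A: {c}

FOLLOW iteration:
FOLLOW(S) := {$}
round 1:
  S→S S: FOLLOW(S) ⊇ FIRST(S) = {a,b}; new: +{a,b}
  S→b A: FOLLOW(A) ⊇ FOLLOW(S) ⊇ {$,a,b}; new: +{$,a,b}
  FOLLOW[S]={$,a,b}  FOLLOW[A]={$,a,b}
round 2: (stable)
  FOLLOW[S]={$,a,b}  FOLLOW[A]={$,a,b}

FOLLOW(S) = ["$", "a", "b"]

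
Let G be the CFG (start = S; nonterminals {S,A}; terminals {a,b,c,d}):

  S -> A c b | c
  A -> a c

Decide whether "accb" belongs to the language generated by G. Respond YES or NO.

Convert to CNF:
  S -> A X3 | c
  A -> T0 T1
  T0 -> a
  T1 -> c
  T2 -> b
  X3 -> T1 T2

CYK table (by increasing span):
  T[0,0] 'a' = {T0}  orig:{}
  T[1,1] 'c' = {S,T1}  orig:{S}
  T[2,2] 'c' = {S,T1}  orig:{S}
  T[3,3] 'b' = {T2}  orig:{}
  T[0,1] 'ac' = {A}
  T[1,2] 'cc' = ∅
  T[2,3] 'cb' = {X3}  orig:{}
  T[0,2] 'acc' = ∅
  T[1,3] 'ccb' = ∅
  T[0,3] 'accb' = {S}

S ∈ T[0,3] ⇒ YES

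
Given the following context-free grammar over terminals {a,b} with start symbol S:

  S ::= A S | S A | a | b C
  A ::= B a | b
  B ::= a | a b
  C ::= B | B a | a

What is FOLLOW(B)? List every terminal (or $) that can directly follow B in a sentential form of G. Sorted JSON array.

FIRST iteration:
round 1:
  A via A→b: +{b}
  B via B→a: +{a}
  C via C→B: +{a}
  S via S→A S: +{b}
  S via S→a: +{a}
  FIRST[S]={a,b}  FIRST[A]={b}  FIRST[B]={a}  FIRST[C]={a}
round 2:
  A via A→B a: +{a}
  FIRST[S]={a,b}  FIRST[A]={a,b}  FIRST[B]={a}  FIRST[C]={a}
round 3: (stable)
  FIRST[S]={a,b}  FIRST[A]={a,b}  FIRST[B]={a}  FIRST[C]={a}

FOLLOW sets:
seed FOLLOW(S) with $
round 1:
  A→B a: FOLLOW(B) ⊇ FIRST(a) = {a}; new: +{a}
  S→A S: FOLLOW(A) ⊇ FIRST(S) = {a,b}; new: +{a,b}
  S→S A: FOLLOW(S) ⊇ FIRST(A) = {a,b}; new: +{a,b}
  S→S A: FOLLOW(A) ⊇ FOLLOW(S) ⊇ {$,a,b}; new: +{$}
  S→b C: FOLLOW(C) ⊇ FOLLOW(S) ⊇ {$,a,b}; new: +{$,a,b}
  FOLLOW(S)={$,a,b}  FOLLOW(A)={$,a,b}  FOLLOW(B)={a}  FOLLOW(C)={$,a,b}
round 2:
  C→B: FOLLOW(B) ⊇ FOLLOW(C) ⊇ {$,a,b}; new: +{$,b}
  FOLLOW(S)={$,a,b}  FOLLOW(A)={$,a,b}  FOLLOW(B)={$,a,b}  FOLLOW(C)={$,a,b}
round 3: done
  FOLLOW(S)={$,a,b}  FOLLOW(A)={$,a,b}  FOLLOW(B)={$,a,b}  FOLLOW(C)={$,a,b}

FOLLOW(B) = ["$", "a", "b"]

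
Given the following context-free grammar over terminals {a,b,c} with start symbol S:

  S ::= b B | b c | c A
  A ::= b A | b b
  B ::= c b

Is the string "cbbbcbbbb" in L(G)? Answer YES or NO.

CNF form of G:
  S -> T0 B | T0 T1 | T1 A
  A -> T0 A | T0 T0
  B -> T1 T0
  T0 -> b
  T1 -> c

CYK fill:
  cell(0,0) c: {T1}  orig:{}
  cell(1,1) b: {T0}  orig:{}
  cell(2,2) b: {T0}  orig:{}
  cell(3,3) b: {T0}  orig:{}
  cell(4,4) c: {T1}  orig:{}
  cell(5,5) b: {T0}  orig:{}
  cell(6,6) b: {T0}  orig:{}
  cell(7,7) b: {T0}  orig:{}
  cell(8,8) b: {T0}  orig:{}
  cell(0,1) cb: {B}
  cell(1,2) bb: {A}
  cell(2,3) bb: {A}
  cell(3,4) bc: {S}
  cell(4,5) cb: {B}
  cell(5,6) bb: {A}
  cell(6,7) bb: {A}
  cell(7,8) bb: {A}
  cell(0,2) cbb: {S}
  cell(1,3) bbb: {A}
  cell(2,4) bbc: ∅
  cell(3,5) bcb: {S}
  cell(4,6) cbb: {S}
  cell(5,7) bbb: {A}
  cell(6,8) bbb: {A}
  cell(0,3) cbbb: {S}
  cell(1,4) bbbc: ∅
  cell(2,5) bbcb: ∅
  cell(3,6) bcbb: ∅
  cell(4,7) cbbb: {S}
  cell(5,8) bbbb: {A}
  cell(0,4) cbbbc: ∅
  cell(1,5) bbbcb: ∅
  cell(2,6) bbcbb: ∅
  cell(3,7) bcbbb: ∅
  cell(4,8) cbbbb: {S}
  cell(0,5) cbbbcb: ∅
  cell(1,6) bbbcbb: ∅
  cell(2,7) bbcbbb: ∅
  cell(3,8) bcbbbb: ∅
  cell(0,6) cbbbcbb: ∅
  cell(1,7) bbbcbbb: ∅
  cell(2,8) bbcbbbb: ∅
  cell(0,7) cbbbcbbb: ∅
  cell(1,8) bbbcbbbb: ∅
  cell(0,8) cbbbcbbbb: ∅

S ∉ T[0,8] ⇒ NO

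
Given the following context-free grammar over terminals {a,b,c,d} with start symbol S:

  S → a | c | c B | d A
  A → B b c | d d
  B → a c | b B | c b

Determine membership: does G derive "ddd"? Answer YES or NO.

Convert to CNF:
  S -> T1 B | T2 A | a | c
  A -> B X4 | T2 T2
  B -> T0 B | T1 T0 | T3 T1
  T0 -> b
  T1 -> c
  T2 -> d
  T3 -> a
  X4 -> T0 T1

CYK table (by increasing span):
  T[0,0] 'd' = {T2}  orig:{}
  T[1,1] 'd' = {T2}  orig:{}
  T[2,2] 'd' = {T2}  orig:{}
  T[0,1] 'dd' = {A}
  T[1,2] 'dd' = {A}
  T[0,2] 'ddd' = {S}

S ∈ T[0,2] ⇒ YES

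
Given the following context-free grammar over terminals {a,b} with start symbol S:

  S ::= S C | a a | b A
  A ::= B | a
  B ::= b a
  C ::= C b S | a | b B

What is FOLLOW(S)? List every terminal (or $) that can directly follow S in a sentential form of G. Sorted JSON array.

Compute FIRST by fixpoint:
round 1:
  A via A→a: +{a}
  B via B→b a: +{b}
  C via C→a: +{a}
  C via C→b B: +{b}
  S via S→a a: +{a}
  S via S→b A: +{b}
  FIRST(S)={a,b}  FIRST(A)={a}  FIRST(B)={b}  FIRST(C)={a,b}
round 2:
  A via A→B: +{b}
  FIRST(S)={a,b}  FIRST(A)={a,b}  FIRST(B)={b}  FIRST(C)={a,b}
round 3: (no change)
  FIRST(S)={a,b}  FIRST(A)={a,b}  FIRST(B)={b}  FIRST(C)={a,b}

FOLLOW sets:
seed FOLLOW(S) with $
pass 1:
  C→C b S: FOLLOW(C) ⊇ FIRST(b) = {b}; new: +{b}
  C→C b S: FOLLOW(S) ⊇ FOLLOW(C) ⊇ {b}; new: +{b}
  C→b B: FOLLOW(B) ⊇ FOLLOW(C) ⊇ {b}; new: +{b}
  S→S C: FOLLOW(S) ⊇ FIRST(C) = {a,b}; new: +{a}
  S→S C: FOLLOW(C) ⊇ FOLLOW(S) ⊇ {$,a,b}; new: +{$,a}
  S→b A: FOLLOW(A) ⊇ FOLLOW(S) ⊇ {$,a,b}; new: +{$,a,b}
  S: {$,a,b}  A: {$,a,b}  B: {b}  C: {$,a,b}
pass 2:
  A→B: FOLLOW(B) ⊇ FOLLOW(A) ⊇ {$,a,b}; new: +{$,a}
  S: {$,a,b}  A: {$,a,b}  B: {$,a,b}  C: {$,a,b}
pass 3: done
  S: {$,a,b}  A: {$,a,b}  B: {$,a,b}  C: {$,a,b}

FOLLOW(S) = ["$", "a", "b"]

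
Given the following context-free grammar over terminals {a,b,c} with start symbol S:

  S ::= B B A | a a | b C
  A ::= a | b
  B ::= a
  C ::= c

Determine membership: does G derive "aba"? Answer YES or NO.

CNF form of G:
  S -> B X2 | T0 T0 | T1 C
  A -> a | b
  B -> a
  C -> c
  T0 -> a
  T1 -> b
  X2 -> B A

Fill CYK table bottom-up:
  cell(0,0) a: {A,B,T0}  orig:{A,B}
  cell(1,1) b: {A,T1}  orig:{A}
  cell(2,2) a: {A,B,T0}  orig:{A,B}
  cell(0,1) ab: {X2}  orig:{}
  cell(1,2) ba: ∅
  cell(0,2) aba: ∅

S ∉ T[0,2] ⇒ NO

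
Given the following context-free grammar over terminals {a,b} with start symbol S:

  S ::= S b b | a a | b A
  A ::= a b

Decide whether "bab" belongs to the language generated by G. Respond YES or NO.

CNF form of G:
  S -> S X2 | T0 T0 | T1 A
  A -> T0 T1
  T0 -> a
  T1 -> b
  X2 -> T1 T1

CYK fill:
  T[0,0] 'b' = {T1}  orig:{}
  T[1,1] 'a' = {T0}  orig:{}
  T[2,2] 'b' = {T1}  orig:{}
  T[0,1] 'ba' = ∅
  T[1,2] 'ab' = {A}
  T[0,2] 'bab' = {S}

S ∈ T[0,2] ⇒ YES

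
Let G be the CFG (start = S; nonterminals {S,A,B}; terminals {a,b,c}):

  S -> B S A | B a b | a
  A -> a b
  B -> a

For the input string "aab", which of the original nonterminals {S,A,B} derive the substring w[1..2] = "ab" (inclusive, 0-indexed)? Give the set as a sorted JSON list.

CNF form of G:
  S -> B X2 | B X3 | a
  A -> T0 T1
  B -> a
  T0 -> a
  T1 -> b
  X2 -> S A
  X3 -> T0 T1

CYK fill — only the sub-triangle for w[1..2]:
  T[1,1] 'a' = {B,S,T0}  orig:{B,S}
  T[2,2] 'b' = {T1}  orig:{}
  T[1,2] 'ab' = {A,X3}  orig:{A}

Original NTs in T[1,2] deriving "ab": ["A"]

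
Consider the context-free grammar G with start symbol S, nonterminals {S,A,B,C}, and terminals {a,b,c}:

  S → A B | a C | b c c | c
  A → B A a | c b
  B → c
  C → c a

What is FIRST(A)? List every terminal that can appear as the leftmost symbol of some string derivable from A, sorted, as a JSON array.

FIRST iteration:
round 1:
  A via A→c b: +{c}
  B via B→c: +{c}
  C via C→c a: +{c}
  S via S→A B: +{c}
  S via S→a C: +{a}
  S via S→b c c: +{b}
  FIRST[S]={a,b,c}  FIRST[A]={c}  FIRST[B]={c}  FIRST[C]={c}
round 2: done
  FIRST[S]={a,b,c}  FIRST[A]={c}  FIRST[B]={c}  FIRST[C]={c}

FIRST(A) = ["c"]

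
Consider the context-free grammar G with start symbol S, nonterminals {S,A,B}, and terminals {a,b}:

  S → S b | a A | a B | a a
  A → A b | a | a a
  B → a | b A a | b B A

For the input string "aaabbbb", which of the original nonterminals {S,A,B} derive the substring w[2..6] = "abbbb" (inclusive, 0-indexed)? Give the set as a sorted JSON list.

Convert to CNF:
  S -> S T0 | T1 A | T1 B | T1 T1
  A -> A T0 | T1 T1 | a
  B -> T0 X2 | T0 X3 | a
  T0 -> b
  T1 -> a
  X2 -> A T1
  X3 -> B A

CYK fill (cells [i..j] with 2 ≤ i ≤ j ≤ 6 only):
  cell(2,2) a: {A,B,T1}  orig:{A,B}
  cell(3,3) b: {T0}  orig:{}
  cell(4,4) b: {T0}  orig:{}
  cell(5,5) b: {T0}  orig:{}
  cell(6,6) b: {T0}  orig:{}
  cell(2,3) ab: {A}
  cell(3,4) bb: ∅
  cell(4,5) bb: ∅
  cell(5,6) bb: ∅
  cell(2,4) abb: {A}
  cell(3,5) bbb: ∅
  cell(4,6) bbb: ∅
  cell(2,5) abbb: {A}
  cell(3,6) bbbb: ∅
  cell(2,6) abbbb: {A}

Original NTs in T[2,6] deriving "abbbb": ["A"]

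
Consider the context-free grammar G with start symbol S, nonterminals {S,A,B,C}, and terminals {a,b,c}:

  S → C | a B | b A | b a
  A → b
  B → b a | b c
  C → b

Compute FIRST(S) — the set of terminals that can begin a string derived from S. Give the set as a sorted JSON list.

FIRST sets, iterate to fixpoint:
iter 1:
  A via A→b: +{b}
  B via B→b a: +{b}
  C via C→b: +{b}
  S via S→C: +{b}
  S via S→a B: +{a}
  FIRST[S]={a,b}  FIRST[A]={b}  FIRST[B]={b}  FIRST[C]={b}
iter 2: done
  FIRST[S]={a,b}  FIRST[A]={b}  FIRST[B]={b}  FIRST[C]={b}

FIRST(S) = ["a", "b"]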